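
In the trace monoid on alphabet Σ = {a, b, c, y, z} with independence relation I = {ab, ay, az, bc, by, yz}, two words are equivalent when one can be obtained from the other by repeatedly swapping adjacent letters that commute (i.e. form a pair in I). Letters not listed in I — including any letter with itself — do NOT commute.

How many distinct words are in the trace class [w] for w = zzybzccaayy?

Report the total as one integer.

30

piece 0:z — minimal
piece 1:z rests on {0:z}
piece 2:y — minimal
piece 3:b rests on {1:z}
piece 4:z rests on {3:b}
piece 5:c rests on {2:y, 4:z}
piece 6:c rests on {5:c}
piece 7:a rests on {6:c}
piece 8:a rests on {7:a}
piece 9:y rests on {6:c}
piece 10:y rests on {9:y}
minimal pieces: {0:z, 2:y}
ways to finish when only these pieces remain (= sum over removing one remaining piece with nothing left below it):
  1 left: {8}→1  {10}→1
  2 left: {7,8}→1  {8,10}→2  {9,10}→1
  3 left: {7,8,10}→3  {8,9,10}→3
  4 left: {7,8,9,10}→6
  5 left: {6,7,8,9,10}→6
  6 left: {5,6,7,8,9,10}→6
  7 left: {2,5,6,7,8,9,10}→6  {4,5,6,7,8,9,10}→6
  8 left: {2,4,5,6,7,8,9,10}→12  {3,4,5,6,7,8,9,10}→6
  9 left: {1,3,4,5,6,7,8,9,10}→6  {2,3,4,5,6,7,8,9,10}→18
  placing 0:z first → 24 extensions
  placing 2:y first → 6 extensions
total linear extensions = 30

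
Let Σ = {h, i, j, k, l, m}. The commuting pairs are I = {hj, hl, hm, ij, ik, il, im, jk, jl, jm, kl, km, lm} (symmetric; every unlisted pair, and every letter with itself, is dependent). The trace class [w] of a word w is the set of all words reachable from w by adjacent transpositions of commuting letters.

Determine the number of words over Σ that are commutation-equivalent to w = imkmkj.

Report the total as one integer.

180

#0=i has no predecessor
#1=m has no predecessor
#2=k has no predecessor
#3=m depends on [1:m]
#4=k depends on [2:k]
#5=j has no predecessor
sources: [0:i, 1:m, 2:k, 5:j]
N(rest) = Σ N(rest − s) over sources s of rest; N(one piece) = 1:
  size 1 → [0]=1  [3]=1  [4]=1  [5]=1
  size 2 → [0,3]=2  [0,4]=2  [0,5]=2  [1,3]=1  [2,4]=1  [3,4]=2  [3,5]=2  [4,5]=2
  size 3 → [0,1,3]=3  [0,2,4]=3  [0,3,4]=6  [0,3,5]=6  [0,4,5]=6  [1,3,4]=3  [1,3,5]=3  [2,3,4]=3  [2,4,5]=3  [3,4,5]=6
  size 4 → [0,1,3,4]=12  [0,1,3,5]=12  [0,2,3,4]=12  [0,2,4,5]=12  [0,3,4,5]=24  [1,2,3,4]=6  [1,3,4,5]=12  [2,3,4,5]=12
  first=0(i) contributes 30
  first=1(m) contributes 60
  first=2(k) contributes 60
  first=5(j) contributes 30
|[w]| = 180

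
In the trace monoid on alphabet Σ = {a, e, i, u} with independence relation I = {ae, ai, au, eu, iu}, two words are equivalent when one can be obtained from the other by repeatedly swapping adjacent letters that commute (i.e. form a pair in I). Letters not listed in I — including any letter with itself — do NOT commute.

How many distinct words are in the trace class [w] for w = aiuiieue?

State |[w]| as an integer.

168

#0=a has no predecessor
#1=i has no predecessor
#2=u has no predecessor
#3=i depends on [1:i]
#4=i depends on [3:i]
#5=e depends on [4:i]
#6=u depends on [2:u]
#7=e depends on [5:e]
sources: [0:a, 1:i, 2:u]
N(rest) = Σ N(rest − s) over sources s of rest; N(one piece) = 1:
  size 1 → [0]=1  [6]=1  [7]=1
  size 2 → [0,6]=2  [0,7]=2  [2,6]=1  [5,7]=1  [6,7]=2
  size 3 → [0,2,6]=3  [0,5,7]=3  [0,6,7]=6  [2,6,7]=3  [4,5,7]=1  [5,6,7]=3
  size 4 → [0,2,6,7]=12  [0,4,5,7]=4  [0,5,6,7]=12  [2,5,6,7]=6  [3,4,5,7]=1  [4,5,6,7]=4
  size 5 → [0,2,5,6,7]=30  [0,3,4,5,7]=5  [0,4,5,6,7]=20  [1,3,4,5,7]=1  [2,4,5,6,7]=10  [3,4,5,6,7]=5
  size 6 → [0,1,3,4,5,7]=6  [0,2,4,5,6,7]=60  [0,3,4,5,6,7]=30  [1,3,4,5,6,7]=6  [2,3,4,5,6,7]=15
  first=0(a) contributes 21
  first=1(i) contributes 105
  first=2(u) contributes 42
|[w]| = 168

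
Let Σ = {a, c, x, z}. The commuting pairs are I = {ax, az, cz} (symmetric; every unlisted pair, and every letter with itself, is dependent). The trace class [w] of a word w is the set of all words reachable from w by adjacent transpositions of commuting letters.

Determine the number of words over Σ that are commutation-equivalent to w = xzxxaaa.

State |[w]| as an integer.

0(x) covers ∅
1(z) covers 0:x
2(x) covers 1:z
3(x) covers 2:x
4(a) covers ∅
5(a) covers 4:a
6(a) covers 5:a
floor of heap: 0:x, 4:a
completions by unplaced set U, small U first (add the entries for U minus each lowest piece of U):
  |U|=1: {3}:1  {6}:1
  |U|=2: {2,3}:1  {3,6}:2  {5,6}:1
  |U|=3: {1,2,3}:1  {2,3,6}:3  {3,5,6}:3  {4,5,6}:1
  |U|=4: {0,1,2,3}:1  {1,2,3,6}:4  {2,3,5,6}:6  {3,4,5,6}:4
  |U|=5: {0,1,2,3,6}:5  {1,2,3,5,6}:10  {2,3,4,5,6}:10
  start at 0(x): 20
  start at 4(a): 15
sum over floor = 35

35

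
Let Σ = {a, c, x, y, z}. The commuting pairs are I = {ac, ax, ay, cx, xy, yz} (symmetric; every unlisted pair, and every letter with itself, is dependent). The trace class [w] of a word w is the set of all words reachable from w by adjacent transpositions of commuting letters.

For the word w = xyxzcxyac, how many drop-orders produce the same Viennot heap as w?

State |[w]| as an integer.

90

drop 0:x onto floor
drop 1:y onto floor
drop 2:x onto {0:x}
drop 3:z onto {2:x}
drop 4:c onto {1:y, 3:z}
drop 5:x onto {3:z}
drop 6:y onto {4:c}
drop 7:a onto {3:z}
drop 8:c onto {6:y}
ground layer = {0:x, 1:y}
drop-orders for the pieces not yet dropped (sum over which currently-grounded one goes next):
  1 to go: {5} 1  {7} 1  {8} 1
  2 to go: {5,7} 2  {5,8} 2  {6,8} 1  {7,8} 2
  3 to go: {4,6,8} 1  {5,6,8} 3  {5,7,8} 6  {6,7,8} 3
  4 to go: {1,4,6,8} 1  {4,5,6,8} 4  {4,6,7,8} 4  {5,6,7,8} 12
  5 to go: {1,4,5,6,8} 5  {1,4,6,7,8} 5  {4,5,6,7,8} 20
  6 to go: {1,4,5,6,7,8} 30  {3,4,5,6,7,8} 20
  7 to go: {1,3,4,5,6,7,8} 50  {2,3,4,5,6,7,8} 20
  if 0:x drops first: 70 orders
  if 1:y drops first: 20 orders
heap linearizations: 90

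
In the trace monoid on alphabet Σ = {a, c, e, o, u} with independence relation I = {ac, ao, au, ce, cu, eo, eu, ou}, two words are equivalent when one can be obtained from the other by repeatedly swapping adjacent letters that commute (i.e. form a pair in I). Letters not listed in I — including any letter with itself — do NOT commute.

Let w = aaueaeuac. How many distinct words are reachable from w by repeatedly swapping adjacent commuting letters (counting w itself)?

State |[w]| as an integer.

drop 0:a onto floor
drop 1:a onto {0:a}
drop 2:u onto floor
drop 3:e onto {1:a}
drop 4:a onto {3:e}
drop 5:e onto {4:a}
drop 6:u onto {2:u}
drop 7:a onto {5:e}
drop 8:c onto floor
ground layer = {0:a, 2:u, 8:c}
drop-orders for the pieces not yet dropped (sum over which currently-grounded one goes next):
  1 to go: {6} 1  {7} 1  {8} 1
  2 to go: {2,6} 1  {5,7} 1  {6,7} 2  {6,8} 2  {7,8} 2
  3 to go: {2,6,7} 3  {2,6,8} 3  {4,5,7} 1  {5,6,7} 3  {5,7,8} 3  {6,7,8} 6
  4 to go: {2,5,6,7} 6  {2,6,7,8} 12  {3,4,5,7} 1  {4,5,6,7} 4  {4,5,7,8} 4  {5,6,7,8} 12
  5 to go: {1,3,4,5,7} 1  {2,4,5,6,7} 10  {2,5,6,7,8} 30  {3,4,5,6,7} 5  {3,4,5,7,8} 5  {4,5,6,7,8} 20
  6 to go: {0,1,3,4,5,7} 1  {1,3,4,5,6,7} 6  {1,3,4,5,7,8} 6  {2,3,4,5,6,7} 15  {2,4,5,6,7,8} 60  {3,4,5,6,7,8} 30
  7 to go: {0,1,3,4,5,6,7} 7  {0,1,3,4,5,7,8} 7  {1,2,3,4,5,6,7} 21  {1,3,4,5,6,7,8} 42  {2,3,4,5,6,7,8} 105
  if 0:a drops first: 168 orders
  if 2:u drops first: 56 orders
  if 8:c drops first: 28 orders
heap linearizations: 252

252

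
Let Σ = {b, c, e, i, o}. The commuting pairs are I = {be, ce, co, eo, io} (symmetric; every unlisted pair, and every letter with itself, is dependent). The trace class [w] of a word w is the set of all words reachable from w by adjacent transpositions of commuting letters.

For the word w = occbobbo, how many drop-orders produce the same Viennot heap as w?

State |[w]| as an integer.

3

0(o) covers ∅
1(c) covers ∅
2(c) covers 1:c
3(b) covers 0:o, 2:c
4(o) covers 3:b
5(b) covers 4:o
6(b) covers 5:b
7(o) covers 6:b
floor of heap: 0:o, 1:c
completions by unplaced set U, small U first (add the entries for U minus each lowest piece of U):
  |U|=1: {7}:1
  |U|=2: {6,7}:1
  |U|=3: {5,6,7}:1
  |U|=4: {4,5,6,7}:1
  |U|=5: {3,4,5,6,7}:1
  |U|=6: {0,3,4,5,6,7}:1  {2,3,4,5,6,7}:1
  start at 0(o): 1
  start at 1(c): 2
sum over floor = 3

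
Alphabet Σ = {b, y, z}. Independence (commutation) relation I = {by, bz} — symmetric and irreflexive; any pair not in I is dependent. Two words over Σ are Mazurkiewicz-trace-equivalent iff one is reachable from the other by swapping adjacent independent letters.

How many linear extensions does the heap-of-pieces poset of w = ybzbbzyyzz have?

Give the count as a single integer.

0(y) covers ∅
1(b) covers ∅
2(z) covers 0:y
3(b) covers 1:b
4(b) covers 3:b
5(z) covers 2:z
6(y) covers 5:z
7(y) covers 6:y
8(z) covers 7:y
9(z) covers 8:z
floor of heap: 0:y, 1:b
completions by unplaced set U, small U first (add the entries for U minus each lowest piece of U):
  |U|=1: {4}:1  {9}:1
  |U|=2: {3,4}:1  {4,9}:2  {8,9}:1
  |U|=3: {1,3,4}:1  {3,4,9}:3  {4,8,9}:3  {7,8,9}:1
  |U|=4: {1,3,4,9}:4  {3,4,8,9}:6  {4,7,8,9}:4  {6,7,8,9}:1
  |U|=5: {1,3,4,8,9}:10  {3,4,7,8,9}:10  {4,6,7,8,9}:5  {5,6,7,8,9}:1
  |U|=6: {1,3,4,7,8,9}:20  {2,5,6,7,8,9}:1  {3,4,6,7,8,9}:15  {4,5,6,7,8,9}:6
  |U|=7: {0,2,5,6,7,8,9}:1  {1,3,4,6,7,8,9}:35  {2,4,5,6,7,8,9}:7  {3,4,5,6,7,8,9}:21
  |U|=8: {0,2,4,5,6,7,8,9}:8  {1,3,4,5,6,7,8,9}:56  {2,3,4,5,6,7,8,9}:28
  start at 0(y): 84
  start at 1(b): 36
sum over floor = 120

120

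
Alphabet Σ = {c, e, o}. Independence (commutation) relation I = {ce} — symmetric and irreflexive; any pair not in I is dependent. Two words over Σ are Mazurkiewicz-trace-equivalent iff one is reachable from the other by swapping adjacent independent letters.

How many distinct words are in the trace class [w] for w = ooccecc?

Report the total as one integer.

drop 0:o onto floor
drop 1:o onto {0:o}
drop 2:c onto {1:o}
drop 3:c onto {2:c}
drop 4:e onto {1:o}
drop 5:c onto {3:c}
drop 6:c onto {5:c}
ground layer = {0:o}
drop-orders for the pieces not yet dropped (sum over which currently-grounded one goes next):
  1 to go: {4} 1  {6} 1
  2 to go: {4,6} 2  {5,6} 1
  3 to go: {3,5,6} 1  {4,5,6} 3
  4 to go: {2,3,5,6} 1  {3,4,5,6} 4
  5 to go: {2,3,4,5,6} 5
  if 0:o drops first: 5 orders

5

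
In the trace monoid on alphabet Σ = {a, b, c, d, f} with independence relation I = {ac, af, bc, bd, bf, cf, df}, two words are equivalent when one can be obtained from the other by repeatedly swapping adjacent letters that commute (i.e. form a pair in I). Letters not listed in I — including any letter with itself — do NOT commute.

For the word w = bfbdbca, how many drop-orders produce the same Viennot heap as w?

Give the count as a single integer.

98

drop 0:b onto floor
drop 1:f onto floor
drop 2:b onto {0:b}
drop 3:d onto floor
drop 4:b onto {2:b}
drop 5:c onto {3:d}
drop 6:a onto {3:d, 4:b}
ground layer = {0:b, 1:f, 3:d}
drop-orders for the pieces not yet dropped (sum over which currently-grounded one goes next):
  1 to go: {1} 1  {5} 1  {6} 1
  2 to go: {1,5} 2  {1,6} 2  {4,6} 1  {5,6} 2
  3 to go: {1,4,6} 3  {1,5,6} 6  {2,4,6} 1  {3,5,6} 2  {4,5,6} 3
  4 to go: {0,2,4,6} 1  {1,2,4,6} 4  {1,3,5,6} 8  {1,4,5,6} 12  {2,4,5,6} 4  {3,4,5,6} 5
  5 to go: {0,1,2,4,6} 5  {0,2,4,5,6} 5  {1,2,4,5,6} 20  {1,3,4,5,6} 25  {2,3,4,5,6} 9
  if 0:b drops first: 54 orders
  if 1:f drops first: 14 orders
  if 3:d drops first: 30 orders
heap linearizations: 98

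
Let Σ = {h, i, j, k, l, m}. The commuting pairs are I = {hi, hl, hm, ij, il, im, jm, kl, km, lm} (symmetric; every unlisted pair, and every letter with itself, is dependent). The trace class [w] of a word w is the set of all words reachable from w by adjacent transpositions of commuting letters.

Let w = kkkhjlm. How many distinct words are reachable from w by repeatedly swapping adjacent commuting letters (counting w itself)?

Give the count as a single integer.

7

piece 0:k — minimal
piece 1:k rests on {0:k}
piece 2:k rests on {1:k}
piece 3:h rests on {2:k}
piece 4:j rests on {3:h}
piece 5:l rests on {4:j}
piece 6:m — minimal
minimal pieces: {0:k, 6:m}
ways to finish when only these pieces remain (= sum over removing one remaining piece with nothing left below it):
  1 left: {5}→1  {6}→1
  2 left: {4,5}→1  {5,6}→2
  3 left: {3,4,5}→1  {4,5,6}→3
  4 left: {2,3,4,5}→1  {3,4,5,6}→4
  5 left: {1,2,3,4,5}→1  {2,3,4,5,6}→5
  placing 0:k first → 6 extensions
  placing 6:m first → 1 extensions
total linear extensions = 7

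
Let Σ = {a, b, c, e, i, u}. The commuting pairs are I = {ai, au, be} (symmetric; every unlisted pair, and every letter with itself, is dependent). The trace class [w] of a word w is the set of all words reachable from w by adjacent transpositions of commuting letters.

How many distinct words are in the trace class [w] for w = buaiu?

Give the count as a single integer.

4

#0=b has no predecessor
#1=u depends on [0:b]
#2=a depends on [0:b]
#3=i depends on [1:u]
#4=u depends on [3:i]
sources: [0:b]
N(rest) = Σ N(rest − s) over sources s of rest; N(one piece) = 1:
  size 1 → [2]=1  [4]=1
  size 2 → [2,4]=2  [3,4]=1
  size 3 → [1,3,4]=1  [2,3,4]=3
  first=0(b) contributes 4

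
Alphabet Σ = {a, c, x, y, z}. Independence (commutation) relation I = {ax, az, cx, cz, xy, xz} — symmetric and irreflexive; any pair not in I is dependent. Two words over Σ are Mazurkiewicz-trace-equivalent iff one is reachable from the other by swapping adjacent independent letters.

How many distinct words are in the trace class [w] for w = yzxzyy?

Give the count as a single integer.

drop 0:y onto floor
drop 1:z onto {0:y}
drop 2:x onto floor
drop 3:z onto {1:z}
drop 4:y onto {3:z}
drop 5:y onto {4:y}
ground layer = {0:y, 2:x}
drop-orders for the pieces not yet dropped (sum over which currently-grounded one goes next):
  1 to go: {2} 1  {5} 1
  2 to go: {2,5} 2  {4,5} 1
  3 to go: {2,4,5} 3  {3,4,5} 1
  4 to go: {1,3,4,5} 1  {2,3,4,5} 4
  if 0:y drops first: 5 orders
  if 2:x drops first: 1 orders
heap linearizations: 6

6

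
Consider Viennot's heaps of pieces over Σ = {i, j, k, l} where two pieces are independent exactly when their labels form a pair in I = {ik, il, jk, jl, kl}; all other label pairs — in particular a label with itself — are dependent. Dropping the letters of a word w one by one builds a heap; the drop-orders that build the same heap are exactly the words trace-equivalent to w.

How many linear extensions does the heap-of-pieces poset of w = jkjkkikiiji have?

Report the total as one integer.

330

0(j) covers ∅
1(k) covers ∅
2(j) covers 0:j
3(k) covers 1:k
4(k) covers 3:k
5(i) covers 2:j
6(k) covers 4:k
7(i) covers 5:i
8(i) covers 7:i
9(j) covers 8:i
10(i) covers 9:j
floor of heap: 0:j, 1:k
completions by unplaced set U, small U first (add the entries for U minus each lowest piece of U):
  |U|=1: {6}:1  {10}:1
  |U|=2: {4,6}:1  {6,10}:2  {9,10}:1
  |U|=3: {3,4,6}:1  {4,6,10}:3  {6,9,10}:3  {8,9,10}:1
  |U|=4: {1,3,4,6}:1  {3,4,6,10}:4  {4,6,9,10}:6  {6,8,9,10}:4  {7,8,9,10}:1
  |U|=5: {1,3,4,6,10}:5  {3,4,6,9,10}:10  {4,6,8,9,10}:10  {5,7,8,9,10}:1  {6,7,8,9,10}:5
  |U|=6: {1,3,4,6,9,10}:15  {2,5,7,8,9,10}:1  {3,4,6,8,9,10}:20  {4,6,7,8,9,10}:15  {5,6,7,8,9,10}:6
  |U|=7: {0,2,5,7,8,9,10}:1  {1,3,4,6,8,9,10}:35  {2,5,6,7,8,9,10}:7  {3,4,6,7,8,9,10}:35  {4,5,6,7,8,9,10}:21
  |U|=8: {0,2,5,6,7,8,9,10}:8  {1,3,4,6,7,8,9,10}:70  {2,4,5,6,7,8,9,10}:28  {3,4,5,6,7,8,9,10}:56
  |U|=9: {0,2,4,5,6,7,8,9,10}:36  {1,3,4,5,6,7,8,9,10}:126  {2,3,4,5,6,7,8,9,10}:84
  start at 0(j): 210
  start at 1(k): 120
sum over floor = 330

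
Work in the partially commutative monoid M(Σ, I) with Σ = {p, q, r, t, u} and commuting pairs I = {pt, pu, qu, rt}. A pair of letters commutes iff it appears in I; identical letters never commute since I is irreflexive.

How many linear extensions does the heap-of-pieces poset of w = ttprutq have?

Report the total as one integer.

piece 0:t — minimal
piece 1:t rests on {0:t}
piece 2:p — minimal
piece 3:r rests on {2:p}
piece 4:u rests on {1:t, 3:r}
piece 5:t rests on {4:u}
piece 6:q rests on {5:t}
minimal pieces: {0:t, 2:p}
ways to finish when only these pieces remain (= sum over removing one remaining piece with nothing left below it):
  1 left: {6}→1
  2 left: {5,6}→1
  3 left: {4,5,6}→1
  4 left: {1,4,5,6}→1  {3,4,5,6}→1
  5 left: {0,1,4,5,6}→1  {1,3,4,5,6}→2  {2,3,4,5,6}→1
  placing 0:t first → 3 extensions
  placing 2:p first → 3 extensions
total linear extensions = 6

6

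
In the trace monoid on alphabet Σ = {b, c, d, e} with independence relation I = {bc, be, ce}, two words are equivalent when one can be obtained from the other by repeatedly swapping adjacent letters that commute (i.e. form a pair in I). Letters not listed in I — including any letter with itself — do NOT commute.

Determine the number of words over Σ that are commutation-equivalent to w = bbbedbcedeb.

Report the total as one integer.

48

#0=b has no predecessor
#1=b depends on [0:b]
#2=b depends on [1:b]
#3=e has no predecessor
#4=d depends on [2:b, 3:e]
#5=b depends on [4:d]
#6=c depends on [4:d]
#7=e depends on [4:d]
#8=d depends on [5:b, 6:c, 7:e]
#9=e depends on [8:d]
#10=b depends on [8:d]
sources: [0:b, 3:e]
N(rest) = Σ N(rest − s) over sources s of rest; N(one piece) = 1:
  size 1 → [9]=1  [10]=1
  size 2 → [9,10]=2
  size 3 → [8,9,10]=2
  size 4 → [5,8,9,10]=2  [6,8,9,10]=2  [7,8,9,10]=2
  size 5 → [5,6,8,9,10]=4  [5,7,8,9,10]=4  [6,7,8,9,10]=4
  size 6 → [5,6,7,8,9,10]=12
  size 7 → [4,5,6,7,8,9,10]=12
  size 8 → [2,4,5,6,7,8,9,10]=12  [3,4,5,6,7,8,9,10]=12
  size 9 → [1,2,4,5,6,7,8,9,10]=12  [2,3,4,5,6,7,8,9,10]=24
  first=0(b) contributes 36
  first=3(e) contributes 12
|[w]| = 48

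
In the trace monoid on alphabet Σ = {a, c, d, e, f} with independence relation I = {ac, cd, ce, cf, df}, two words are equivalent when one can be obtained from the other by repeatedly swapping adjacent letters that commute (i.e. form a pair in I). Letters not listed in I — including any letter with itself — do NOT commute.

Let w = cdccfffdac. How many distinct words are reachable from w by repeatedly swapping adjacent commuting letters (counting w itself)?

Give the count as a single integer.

2100

#0=c has no predecessor
#1=d has no predecessor
#2=c depends on [0:c]
#3=c depends on [2:c]
#4=f has no predecessor
#5=f depends on [4:f]
#6=f depends on [5:f]
#7=d depends on [1:d]
#8=a depends on [6:f, 7:d]
#9=c depends on [3:c]
sources: [0:c, 1:d, 4:f]
N(rest) = Σ N(rest − s) over sources s of rest; N(one piece) = 1:
  size 1 → [8]=1  [9]=1
  size 2 → [3,9]=1  [6,8]=1  [7,8]=1  [8,9]=2
  size 3 → [1,7,8]=1  [2,3,9]=1  [3,8,9]=3  [5,6,8]=1  [6,7,8]=2  [6,8,9]=3  [7,8,9]=3
  size 4 → [0,2,3,9]=1  [1,6,7,8]=3  [1,7,8,9]=4  [2,3,8,9]=4  [3,6,8,9]=6  [3,7,8,9]=6  [4,5,6,8]=1  [5,6,7,8]=3  [5,6,8,9]=4  [6,7,8,9]=8
  size 5 → [0,2,3,8,9]=5  [1,3,7,8,9]=10  [1,5,6,7,8]=6  [1,6,7,8,9]=15  [2,3,6,8,9]=10  [2,3,7,8,9]=10  [3,5,6,8,9]=10  [3,6,7,8,9]=20  [4,5,6,7,8]=4  [4,5,6,8,9]=5  [5,6,7,8,9]=15
  size 6 → [0,2,3,6,8,9]=15  [0,2,3,7,8,9]=15  [1,2,3,7,8,9]=20  [1,3,6,7,8,9]=45  [1,4,5,6,7,8]=10  [1,5,6,7,8,9]=36  [2,3,5,6,8,9]=20  [2,3,6,7,8,9]=40  [3,4,5,6,8,9]=15  [3,5,6,7,8,9]=45  [4,5,6,7,8,9]=24
  size 7 → [0,1,2,3,7,8,9]=35  [0,2,3,5,6,8,9]=35  [0,2,3,6,7,8,9]=70  [1,2,3,6,7,8,9]=105  [1,3,5,6,7,8,9]=126  [1,4,5,6,7,8,9]=70  [2,3,4,5,6,8,9]=35  [2,3,5,6,7,8,9]=105  [3,4,5,6,7,8,9]=84
  size 8 → [0,1,2,3,6,7,8,9]=210  [0,2,3,4,5,6,8,9]=70  [0,2,3,5,6,7,8,9]=210  [1,2,3,5,6,7,8,9]=336  [1,3,4,5,6,7,8,9]=280  [2,3,4,5,6,7,8,9]=224
  first=0(c) contributes 840
  first=1(d) contributes 504
  first=4(f) contributes 756
|[w]| = 2100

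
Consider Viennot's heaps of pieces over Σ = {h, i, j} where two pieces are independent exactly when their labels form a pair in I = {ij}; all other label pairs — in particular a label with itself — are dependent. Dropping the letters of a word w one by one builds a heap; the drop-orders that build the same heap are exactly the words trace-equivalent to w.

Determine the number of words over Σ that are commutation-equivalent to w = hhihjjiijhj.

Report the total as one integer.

drop 0:h onto floor
drop 1:h onto {0:h}
drop 2:i onto {1:h}
drop 3:h onto {2:i}
drop 4:j onto {3:h}
drop 5:j onto {4:j}
drop 6:i onto {3:h}
drop 7:i onto {6:i}
drop 8:j onto {5:j}
drop 9:h onto {7:i, 8:j}
drop 10:j onto {9:h}
ground layer = {0:h}
drop-orders for the pieces not yet dropped (sum over which currently-grounded one goes next):
  1 to go: {10} 1
  2 to go: {9,10} 1
  3 to go: {7,9,10} 1  {8,9,10} 1
  4 to go: {5,8,9,10} 1  {6,7,9,10} 1  {7,8,9,10} 2
  5 to go: {4,5,8,9,10} 1  {5,7,8,9,10} 3  {6,7,8,9,10} 3
  6 to go: {4,5,7,8,9,10} 4  {5,6,7,8,9,10} 6
  7 to go: {4,5,6,7,8,9,10} 10
  8 to go: {3,4,5,6,7,8,9,10} 10
  9 to go: {2,3,4,5,6,7,8,9,10} 10
  if 0:h drops first: 10 orders

10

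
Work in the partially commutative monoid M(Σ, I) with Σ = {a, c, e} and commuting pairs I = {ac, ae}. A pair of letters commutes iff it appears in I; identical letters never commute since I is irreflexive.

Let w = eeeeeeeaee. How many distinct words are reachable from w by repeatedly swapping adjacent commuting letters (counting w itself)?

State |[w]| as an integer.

10

piece 0:e — minimal
piece 1:e rests on {0:e}
piece 2:e rests on {1:e}
piece 3:e rests on {2:e}
piece 4:e rests on {3:e}
piece 5:e rests on {4:e}
piece 6:e rests on {5:e}
piece 7:a — minimal
piece 8:e rests on {6:e}
piece 9:e rests on {8:e}
minimal pieces: {0:e, 7:a}
ways to finish when only these pieces remain (= sum over removing one remaining piece with nothing left below it):
  1 left: {7}→1  {9}→1
  2 left: {7,9}→2  {8,9}→1
  3 left: {6,8,9}→1  {7,8,9}→3
  4 left: {5,6,8,9}→1  {6,7,8,9}→4
  5 left: {4,5,6,8,9}→1  {5,6,7,8,9}→5
  6 left: {3,4,5,6,8,9}→1  {4,5,6,7,8,9}→6
  7 left: {2,3,4,5,6,8,9}→1  {3,4,5,6,7,8,9}→7
  8 left: {1,2,3,4,5,6,8,9}→1  {2,3,4,5,6,7,8,9}→8
  placing 0:e first → 9 extensions
  placing 7:a first → 1 extensions
total linear extensions = 10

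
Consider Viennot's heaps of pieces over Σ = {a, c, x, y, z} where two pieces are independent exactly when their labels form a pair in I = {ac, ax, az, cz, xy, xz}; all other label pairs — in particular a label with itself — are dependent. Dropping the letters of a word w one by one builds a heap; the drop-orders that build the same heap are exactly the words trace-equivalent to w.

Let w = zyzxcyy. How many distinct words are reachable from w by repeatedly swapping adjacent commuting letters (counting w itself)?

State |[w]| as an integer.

7

piece 0:z — minimal
piece 1:y rests on {0:z}
piece 2:z rests on {1:y}
piece 3:x — minimal
piece 4:c rests on {1:y, 3:x}
piece 5:y rests on {2:z, 4:c}
piece 6:y rests on {5:y}
minimal pieces: {0:z, 3:x}
ways to finish when only these pieces remain (= sum over removing one remaining piece with nothing left below it):
  1 left: {6}→1
  2 left: {5,6}→1
  3 left: {2,5,6}→1  {4,5,6}→1
  4 left: {2,4,5,6}→2  {3,4,5,6}→1
  5 left: {1,2,4,5,6}→2  {2,3,4,5,6}→3
  placing 0:z first → 5 extensions
  placing 3:x first → 2 extensions
total linear extensions = 7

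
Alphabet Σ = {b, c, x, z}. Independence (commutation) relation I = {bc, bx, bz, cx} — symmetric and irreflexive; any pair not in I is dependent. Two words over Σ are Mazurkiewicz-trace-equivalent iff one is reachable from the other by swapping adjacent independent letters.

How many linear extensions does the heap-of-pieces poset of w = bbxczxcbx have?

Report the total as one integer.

0(b) covers ∅
1(b) covers 0:b
2(x) covers ∅
3(c) covers ∅
4(z) covers 2:x, 3:c
5(x) covers 4:z
6(c) covers 4:z
7(b) covers 1:b
8(x) covers 5:x
floor of heap: 0:b, 2:x, 3:c
completions by unplaced set U, small U first (add the entries for U minus each lowest piece of U):
  |U|=1: {6}:1  {7}:1  {8}:1
  |U|=2: {1,7}:1  {5,8}:1  {6,7}:2  {6,8}:2  {7,8}:2
  |U|=3: {0,1,7}:1  {1,6,7}:3  {1,7,8}:3  {5,6,8}:3  {5,7,8}:3  {6,7,8}:6
  |U|=4: {0,1,6,7}:4  {0,1,7,8}:4  {1,5,7,8}:6  {1,6,7,8}:12  {4,5,6,8}:3  {5,6,7,8}:12
  |U|=5: {0,1,5,7,8}:10  {0,1,6,7,8}:20  {1,5,6,7,8}:30  {2,4,5,6,8}:3  {3,4,5,6,8}:3  {4,5,6,7,8}:15
  |U|=6: {0,1,5,6,7,8}:60  {1,4,5,6,7,8}:45  {2,3,4,5,6,8}:6  {2,4,5,6,7,8}:18  {3,4,5,6,7,8}:18
  |U|=7: {0,1,4,5,6,7,8}:105  {1,2,4,5,6,7,8}:63  {1,3,4,5,6,7,8}:63  {2,3,4,5,6,7,8}:42
  start at 0(b): 168
  start at 2(x): 168
  start at 3(c): 168
sum over floor = 504

504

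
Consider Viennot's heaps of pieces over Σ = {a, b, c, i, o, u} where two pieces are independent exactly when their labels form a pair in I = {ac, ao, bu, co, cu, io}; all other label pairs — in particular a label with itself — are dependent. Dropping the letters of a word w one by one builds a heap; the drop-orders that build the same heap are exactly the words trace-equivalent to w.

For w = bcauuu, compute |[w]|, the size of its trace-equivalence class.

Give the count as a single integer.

5

#0=b has no predecessor
#1=c depends on [0:b]
#2=a depends on [0:b]
#3=u depends on [2:a]
#4=u depends on [3:u]
#5=u depends on [4:u]
sources: [0:b]
N(rest) = Σ N(rest − s) over sources s of rest; N(one piece) = 1:
  size 1 → [1]=1  [5]=1
  size 2 → [1,5]=2  [4,5]=1
  size 3 → [1,4,5]=3  [3,4,5]=1
  size 4 → [1,3,4,5]=4  [2,3,4,5]=1
  first=0(b) contributes 5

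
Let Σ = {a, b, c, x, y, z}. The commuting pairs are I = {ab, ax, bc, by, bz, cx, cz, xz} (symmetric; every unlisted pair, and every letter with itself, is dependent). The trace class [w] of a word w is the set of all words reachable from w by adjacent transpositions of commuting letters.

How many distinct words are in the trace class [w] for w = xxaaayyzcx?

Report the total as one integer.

0(x) covers ∅
1(x) covers 0:x
2(a) covers ∅
3(a) covers 2:a
4(a) covers 3:a
5(y) covers 1:x, 4:a
6(y) covers 5:y
7(z) covers 6:y
8(c) covers 6:y
9(x) covers 6:y
floor of heap: 0:x, 2:a
completions by unplaced set U, small U first (add the entries for U minus each lowest piece of U):
  |U|=1: {7}:1  {8}:1  {9}:1
  |U|=2: {7,8}:2  {7,9}:2  {8,9}:2
  |U|=3: {7,8,9}:6
  |U|=4: {6,7,8,9}:6
  |U|=5: {5,6,7,8,9}:6
  |U|=6: {1,5,6,7,8,9}:6  {4,5,6,7,8,9}:6
  |U|=7: {0,1,5,6,7,8,9}:6  {1,4,5,6,7,8,9}:12  {3,4,5,6,7,8,9}:6
  |U|=8: {0,1,4,5,6,7,8,9}:18  {1,3,4,5,6,7,8,9}:18  {2,3,4,5,6,7,8,9}:6
  start at 0(x): 24
  start at 2(a): 36
sum over floor = 60

60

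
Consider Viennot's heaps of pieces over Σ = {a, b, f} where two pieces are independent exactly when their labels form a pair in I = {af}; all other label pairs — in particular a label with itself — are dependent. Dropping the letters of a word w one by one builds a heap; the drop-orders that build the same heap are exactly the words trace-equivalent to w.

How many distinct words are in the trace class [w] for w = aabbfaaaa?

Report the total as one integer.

#0=a has no predecessor
#1=a depends on [0:a]
#2=b depends on [1:a]
#3=b depends on [2:b]
#4=f depends on [3:b]
#5=a depends on [3:b]
#6=a depends on [5:a]
#7=a depends on [6:a]
#8=a depends on [7:a]
sources: [0:a]
N(rest) = Σ N(rest − s) over sources s of rest; N(one piece) = 1:
  size 1 → [4]=1  [8]=1
  size 2 → [4,8]=2  [7,8]=1
  size 3 → [4,7,8]=3  [6,7,8]=1
  size 4 → [4,6,7,8]=4  [5,6,7,8]=1
  size 5 → [4,5,6,7,8]=5
  size 6 → [3,4,5,6,7,8]=5
  size 7 → [2,3,4,5,6,7,8]=5
  first=0(a) contributes 5

5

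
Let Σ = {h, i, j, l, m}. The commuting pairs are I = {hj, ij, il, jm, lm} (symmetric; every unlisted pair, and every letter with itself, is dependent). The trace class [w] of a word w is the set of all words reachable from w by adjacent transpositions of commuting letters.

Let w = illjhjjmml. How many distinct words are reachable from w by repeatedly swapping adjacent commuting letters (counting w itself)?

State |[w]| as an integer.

piece 0:i — minimal
piece 1:l — minimal
piece 2:l rests on {1:l}
piece 3:j rests on {2:l}
piece 4:h rests on {0:i, 2:l}
piece 5:j rests on {3:j}
piece 6:j rests on {5:j}
piece 7:m rests on {4:h}
piece 8:m rests on {7:m}
piece 9:l rests on {4:h, 6:j}
minimal pieces: {0:i, 1:l}
ways to finish when only these pieces remain (= sum over removing one remaining piece with nothing left below it):
  1 left: {8}→1  {9}→1
  2 left: {6,9}→1  {7,8}→1  {8,9}→2
  3 left: {5,6,9}→1  {6,8,9}→3  {7,8,9}→3
  4 left: {3,5,6,9}→1  {4,7,8,9}→3  {5,6,8,9}→4  {6,7,8,9}→6
  5 left: {0,4,7,8,9}→3  {3,5,6,8,9}→5  {4,6,7,8,9}→9  {5,6,7,8,9}→10
  6 left: {0,4,6,7,8,9}→12  {3,5,6,7,8,9}→15  {4,5,6,7,8,9}→19
  7 left: {0,4,5,6,7,8,9}→31  {3,4,5,6,7,8,9}→34
  8 left: {0,3,4,5,6,7,8,9}→65  {2,3,4,5,6,7,8,9}→34
  placing 0:i first → 34 extensions
  placing 1:l first → 99 extensions
total linear extensions = 133

133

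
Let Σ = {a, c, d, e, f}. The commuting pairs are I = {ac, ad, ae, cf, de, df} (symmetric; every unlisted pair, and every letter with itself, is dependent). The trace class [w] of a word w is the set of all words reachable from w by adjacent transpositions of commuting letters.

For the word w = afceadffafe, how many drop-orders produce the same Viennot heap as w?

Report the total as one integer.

61

#0=a has no predecessor
#1=f depends on [0:a]
#2=c has no predecessor
#3=e depends on [1:f, 2:c]
#4=a depends on [1:f]
#5=d depends on [2:c]
#6=f depends on [3:e, 4:a]
#7=f depends on [6:f]
#8=a depends on [7:f]
#9=f depends on [8:a]
#10=e depends on [9:f]
sources: [0:a, 2:c]
N(rest) = Σ N(rest − s) over sources s of rest; N(one piece) = 1:
  size 1 → [5]=1  [10]=1
  size 2 → [5,10]=2  [9,10]=1
  size 3 → [5,9,10]=3  [8,9,10]=1
  size 4 → [5,8,9,10]=4  [7,8,9,10]=1
  size 5 → [5,7,8,9,10]=5  [6,7,8,9,10]=1
  size 6 → [3,6,7,8,9,10]=1  [4,6,7,8,9,10]=1  [5,6,7,8,9,10]=6
  size 7 → [3,4,6,7,8,9,10]=2  [3,5,6,7,8,9,10]=7  [4,5,6,7,8,9,10]=7
  size 8 → [1,3,4,6,7,8,9,10]=2  [2,3,5,6,7,8,9,10]=7  [3,4,5,6,7,8,9,10]=16
  size 9 → [0,1,3,4,6,7,8,9,10]=2  [1,3,4,5,6,7,8,9,10]=18  [2,3,4,5,6,7,8,9,10]=23
  first=0(a) contributes 41
  first=2(c) contributes 20
|[w]| = 61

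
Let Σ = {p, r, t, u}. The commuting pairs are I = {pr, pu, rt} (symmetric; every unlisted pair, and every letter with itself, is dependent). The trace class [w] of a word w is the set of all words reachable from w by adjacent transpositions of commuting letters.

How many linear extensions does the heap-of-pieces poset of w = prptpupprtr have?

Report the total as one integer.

167

0(p) covers ∅
1(r) covers ∅
2(p) covers 0:p
3(t) covers 2:p
4(p) covers 3:t
5(u) covers 1:r, 3:t
6(p) covers 4:p
7(p) covers 6:p
8(r) covers 5:u
9(t) covers 5:u, 7:p
10(r) covers 8:r
floor of heap: 0:p, 1:r
completions by unplaced set U, small U first (add the entries for U minus each lowest piece of U):
  |U|=1: {9}:1  {10}:1
  |U|=2: {7,9}:1  {8,10}:1  {9,10}:2
  |U|=3: {6,7,9}:1  {7,9,10}:3  {8,9,10}:3
  |U|=4: {4,6,7,9}:1  {5,8,9,10}:3  {6,7,9,10}:4  {7,8,9,10}:6
  |U|=5: {1,5,8,9,10}:3  {4,6,7,9,10}:5  {5,7,8,9,10}:9  {6,7,8,9,10}:10
  |U|=6: {1,5,7,8,9,10}:12  {4,6,7,8,9,10}:15  {5,6,7,8,9,10}:19
  |U|=7: {1,5,6,7,8,9,10}:31  {4,5,6,7,8,9,10}:34
  |U|=8: {1,4,5,6,7,8,9,10}:65  {3,4,5,6,7,8,9,10}:34
  |U|=9: {1,3,4,5,6,7,8,9,10}:99  {2,3,4,5,6,7,8,9,10}:34
  start at 0(p): 133
  start at 1(r): 34
sum over floor = 167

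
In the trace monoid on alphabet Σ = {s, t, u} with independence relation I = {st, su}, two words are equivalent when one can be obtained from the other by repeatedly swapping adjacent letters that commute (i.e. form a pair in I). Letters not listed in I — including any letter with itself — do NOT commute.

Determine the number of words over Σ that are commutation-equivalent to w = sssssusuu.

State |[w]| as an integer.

drop 0:s onto floor
drop 1:s onto {0:s}
drop 2:s onto {1:s}
drop 3:s onto {2:s}
drop 4:s onto {3:s}
drop 5:u onto floor
drop 6:s onto {4:s}
drop 7:u onto {5:u}
drop 8:u onto {7:u}
ground layer = {0:s, 5:u}
drop-orders for the pieces not yet dropped (sum over which currently-grounded one goes next):
  1 to go: {6} 1  {8} 1
  2 to go: {4,6} 1  {6,8} 2  {7,8} 1
  3 to go: {3,4,6} 1  {4,6,8} 3  {5,7,8} 1  {6,7,8} 3
  4 to go: {2,3,4,6} 1  {3,4,6,8} 4  {4,6,7,8} 6  {5,6,7,8} 4
  5 to go: {1,2,3,4,6} 1  {2,3,4,6,8} 5  {3,4,6,7,8} 10  {4,5,6,7,8} 10
  6 to go: {0,1,2,3,4,6} 1  {1,2,3,4,6,8} 6  {2,3,4,6,7,8} 15  {3,4,5,6,7,8} 20
  7 to go: {0,1,2,3,4,6,8} 7  {1,2,3,4,6,7,8} 21  {2,3,4,5,6,7,8} 35
  if 0:s drops first: 56 orders
  if 5:u drops first: 28 orders
heap linearizations: 84

84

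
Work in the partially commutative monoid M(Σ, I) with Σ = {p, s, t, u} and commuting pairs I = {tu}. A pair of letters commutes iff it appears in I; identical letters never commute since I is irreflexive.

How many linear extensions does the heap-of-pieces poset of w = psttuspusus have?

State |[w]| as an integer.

piece 0:p — minimal
piece 1:s rests on {0:p}
piece 2:t rests on {1:s}
piece 3:t rests on {2:t}
piece 4:u rests on {1:s}
piece 5:s rests on {3:t, 4:u}
piece 6:p rests on {5:s}
piece 7:u rests on {6:p}
piece 8:s rests on {7:u}
piece 9:u rests on {8:s}
piece 10:s rests on {9:u}
minimal pieces: {0:p}
ways to finish when only these pieces remain (= sum over removing one remaining piece with nothing left below it):
  1 left: {10}→1
  2 left: {9,10}→1
  3 left: {8,9,10}→1
  4 left: {7,8,9,10}→1
  5 left: {6,7,8,9,10}→1
  6 left: {5,6,7,8,9,10}→1
  7 left: {3,5,6,7,8,9,10}→1  {4,5,6,7,8,9,10}→1
  8 left: {2,3,5,6,7,8,9,10}→1  {3,4,5,6,7,8,9,10}→2
  9 left: {2,3,4,5,6,7,8,9,10}→3
  placing 0:p first → 3 extensions

3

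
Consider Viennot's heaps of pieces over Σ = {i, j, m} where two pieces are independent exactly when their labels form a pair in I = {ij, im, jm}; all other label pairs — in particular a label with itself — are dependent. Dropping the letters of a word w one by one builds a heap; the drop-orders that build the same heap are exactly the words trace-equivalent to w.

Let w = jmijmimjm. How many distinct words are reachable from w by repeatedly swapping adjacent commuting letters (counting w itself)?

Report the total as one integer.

drop 0:j onto floor
drop 1:m onto floor
drop 2:i onto floor
drop 3:j onto {0:j}
drop 4:m onto {1:m}
drop 5:i onto {2:i}
drop 6:m onto {4:m}
drop 7:j onto {3:j}
drop 8:m onto {6:m}
ground layer = {0:j, 1:m, 2:i}
drop-orders for the pieces not yet dropped (sum over which currently-grounded one goes next):
  1 to go: {5} 1  {7} 1  {8} 1
  2 to go: {2,5} 1  {3,7} 1  {5,7} 2  {5,8} 2  {6,8} 1  {7,8} 2
  3 to go: {0,3,7} 1  {2,5,7} 3  {2,5,8} 3  {3,5,7} 3  {3,7,8} 3  {4,6,8} 1  {5,6,8} 3  {5,7,8} 6  {6,7,8} 3
  4 to go: {0,3,5,7} 4  {0,3,7,8} 4  {1,4,6,8} 1  {2,3,5,7} 6  {2,5,6,8} 6  {2,5,7,8} 12  {3,5,7,8} 12  {3,6,7,8} 6  {4,5,6,8} 4  {4,6,7,8} 4  {5,6,7,8} 12
  5 to go: {0,2,3,5,7} 10  {0,3,5,7,8} 20  {0,3,6,7,8} 10  {1,4,5,6,8} 5  {1,4,6,7,8} 5  {2,3,5,7,8} 30  {2,4,5,6,8} 10  {2,5,6,7,8} 30  {3,4,6,7,8} 10  {3,5,6,7,8} 30  {4,5,6,7,8} 20
  6 to go: {0,2,3,5,7,8} 60  {0,3,4,6,7,8} 20  {0,3,5,6,7,8} 60  {1,2,4,5,6,8} 15  {1,3,4,6,7,8} 15  {1,4,5,6,7,8} 30  {2,3,5,6,7,8} 90  {2,4,5,6,7,8} 60  {3,4,5,6,7,8} 60
  7 to go: {0,1,3,4,6,7,8} 35  {0,2,3,5,6,7,8} 210  {0,3,4,5,6,7,8} 140  {1,2,4,5,6,7,8} 105  {1,3,4,5,6,7,8} 105  {2,3,4,5,6,7,8} 210
  if 0:j drops first: 420 orders
  if 1:m drops first: 560 orders
  if 2:i drops first: 280 orders
heap linearizations: 1260

1260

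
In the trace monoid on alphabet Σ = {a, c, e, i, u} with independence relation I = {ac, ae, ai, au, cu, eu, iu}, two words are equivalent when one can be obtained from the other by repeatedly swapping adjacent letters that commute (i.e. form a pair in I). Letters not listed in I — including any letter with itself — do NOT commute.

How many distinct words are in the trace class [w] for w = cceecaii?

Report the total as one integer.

#0=c has no predecessor
#1=c depends on [0:c]
#2=e depends on [1:c]
#3=e depends on [2:e]
#4=c depends on [3:e]
#5=a has no predecessor
#6=i depends on [4:c]
#7=i depends on [6:i]
sources: [0:c, 5:a]
N(rest) = Σ N(rest − s) over sources s of rest; N(one piece) = 1:
  size 1 → [5]=1  [7]=1
  size 2 → [5,7]=2  [6,7]=1
  size 3 → [4,6,7]=1  [5,6,7]=3
  size 4 → [3,4,6,7]=1  [4,5,6,7]=4
  size 5 → [2,3,4,6,7]=1  [3,4,5,6,7]=5
  size 6 → [1,2,3,4,6,7]=1  [2,3,4,5,6,7]=6
  first=0(c) contributes 7
  first=5(a) contributes 1
|[w]| = 8

8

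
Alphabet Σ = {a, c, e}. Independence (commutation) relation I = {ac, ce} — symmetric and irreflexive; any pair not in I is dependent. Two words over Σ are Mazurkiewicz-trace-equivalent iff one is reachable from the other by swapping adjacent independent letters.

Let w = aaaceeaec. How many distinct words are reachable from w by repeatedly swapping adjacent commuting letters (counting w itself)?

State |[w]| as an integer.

0(a) covers ∅
1(a) covers 0:a
2(a) covers 1:a
3(c) covers ∅
4(e) covers 2:a
5(e) covers 4:e
6(a) covers 5:e
7(e) covers 6:a
8(c) covers 3:c
floor of heap: 0:a, 3:c
completions by unplaced set U, small U first (add the entries for U minus each lowest piece of U):
  |U|=1: {7}:1  {8}:1
  |U|=2: {3,8}:1  {6,7}:1  {7,8}:2
  |U|=3: {3,7,8}:3  {5,6,7}:1  {6,7,8}:3
  |U|=4: {3,6,7,8}:6  {4,5,6,7}:1  {5,6,7,8}:4
  |U|=5: {2,4,5,6,7}:1  {3,5,6,7,8}:10  {4,5,6,7,8}:5
  |U|=6: {1,2,4,5,6,7}:1  {2,4,5,6,7,8}:6  {3,4,5,6,7,8}:15
  |U|=7: {0,1,2,4,5,6,7}:1  {1,2,4,5,6,7,8}:7  {2,3,4,5,6,7,8}:21
  start at 0(a): 28
  start at 3(c): 8
sum over floor = 36

36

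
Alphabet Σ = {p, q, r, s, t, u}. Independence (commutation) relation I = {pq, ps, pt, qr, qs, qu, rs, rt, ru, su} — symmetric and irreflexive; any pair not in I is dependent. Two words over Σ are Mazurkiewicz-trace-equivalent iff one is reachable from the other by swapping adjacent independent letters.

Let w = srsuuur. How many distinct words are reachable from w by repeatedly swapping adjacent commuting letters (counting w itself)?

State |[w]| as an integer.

210

drop 0:s onto floor
drop 1:r onto floor
drop 2:s onto {0:s}
drop 3:u onto floor
drop 4:u onto {3:u}
drop 5:u onto {4:u}
drop 6:r onto {1:r}
ground layer = {0:s, 1:r, 3:u}
drop-orders for the pieces not yet dropped (sum over which currently-grounded one goes next):
  1 to go: {2} 1  {5} 1  {6} 1
  2 to go: {0,2} 1  {1,6} 1  {2,5} 2  {2,6} 2  {4,5} 1  {5,6} 2
  3 to go: {0,2,5} 3  {0,2,6} 3  {1,2,6} 3  {1,5,6} 3  {2,4,5} 3  {2,5,6} 6  {3,4,5} 1  {4,5,6} 3
  4 to go: {0,1,2,6} 6  {0,2,4,5} 6  {0,2,5,6} 12  {1,2,5,6} 12  {1,4,5,6} 6  {2,3,4,5} 4  {2,4,5,6} 12  {3,4,5,6} 4
  5 to go: {0,1,2,5,6} 30  {0,2,3,4,5} 10  {0,2,4,5,6} 30  {1,2,4,5,6} 30  {1,3,4,5,6} 10  {2,3,4,5,6} 20
  if 0:s drops first: 60 orders
  if 1:r drops first: 60 orders
  if 3:u drops first: 90 orders
heap linearizations: 210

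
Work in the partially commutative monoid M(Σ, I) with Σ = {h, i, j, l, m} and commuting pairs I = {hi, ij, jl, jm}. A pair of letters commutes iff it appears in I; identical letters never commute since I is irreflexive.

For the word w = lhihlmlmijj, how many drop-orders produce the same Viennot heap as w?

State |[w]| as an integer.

70

0(l) covers ∅
1(h) covers 0:l
2(i) covers 0:l
3(h) covers 1:h
4(l) covers 2:i, 3:h
5(m) covers 4:l
6(l) covers 5:m
7(m) covers 6:l
8(i) covers 7:m
9(j) covers 3:h
10(j) covers 9:j
floor of heap: 0:l
completions by unplaced set U, small U first (add the entries for U minus each lowest piece of U):
  |U|=1: {8}:1  {10}:1
  |U|=2: {7,8}:1  {8,10}:2  {9,10}:1
  |U|=3: {6,7,8}:1  {7,8,10}:3  {8,9,10}:3
  |U|=4: {5,6,7,8}:1  {6,7,8,10}:4  {7,8,9,10}:6
  |U|=5: {4,5,6,7,8}:1  {5,6,7,8,10}:5  {6,7,8,9,10}:10
  |U|=6: {2,4,5,6,7,8}:1  {4,5,6,7,8,10}:6  {5,6,7,8,9,10}:15
  |U|=7: {2,4,5,6,7,8,10}:7  {4,5,6,7,8,9,10}:21
  |U|=8: {2,4,5,6,7,8,9,10}:28  {3,4,5,6,7,8,9,10}:21
  |U|=9: {1,3,4,5,6,7,8,9,10}:21  {2,3,4,5,6,7,8,9,10}:49
  start at 0(l): 70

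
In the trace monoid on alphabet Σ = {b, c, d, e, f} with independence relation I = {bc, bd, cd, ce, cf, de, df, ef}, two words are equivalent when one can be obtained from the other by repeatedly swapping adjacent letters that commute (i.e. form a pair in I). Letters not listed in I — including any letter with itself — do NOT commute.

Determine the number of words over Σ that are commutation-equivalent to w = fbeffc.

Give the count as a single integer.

18

#0=f has no predecessor
#1=b depends on [0:f]
#2=e depends on [1:b]
#3=f depends on [1:b]
#4=f depends on [3:f]
#5=c has no predecessor
sources: [0:f, 5:c]
N(rest) = Σ N(rest − s) over sources s of rest; N(one piece) = 1:
  size 1 → [2]=1  [4]=1  [5]=1
  size 2 → [2,4]=2  [2,5]=2  [3,4]=1  [4,5]=2
  size 3 → [2,3,4]=3  [2,4,5]=6  [3,4,5]=3
  size 4 → [1,2,3,4]=3  [2,3,4,5]=12
  first=0(f) contributes 15
  first=5(c) contributes 3
|[w]| = 18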